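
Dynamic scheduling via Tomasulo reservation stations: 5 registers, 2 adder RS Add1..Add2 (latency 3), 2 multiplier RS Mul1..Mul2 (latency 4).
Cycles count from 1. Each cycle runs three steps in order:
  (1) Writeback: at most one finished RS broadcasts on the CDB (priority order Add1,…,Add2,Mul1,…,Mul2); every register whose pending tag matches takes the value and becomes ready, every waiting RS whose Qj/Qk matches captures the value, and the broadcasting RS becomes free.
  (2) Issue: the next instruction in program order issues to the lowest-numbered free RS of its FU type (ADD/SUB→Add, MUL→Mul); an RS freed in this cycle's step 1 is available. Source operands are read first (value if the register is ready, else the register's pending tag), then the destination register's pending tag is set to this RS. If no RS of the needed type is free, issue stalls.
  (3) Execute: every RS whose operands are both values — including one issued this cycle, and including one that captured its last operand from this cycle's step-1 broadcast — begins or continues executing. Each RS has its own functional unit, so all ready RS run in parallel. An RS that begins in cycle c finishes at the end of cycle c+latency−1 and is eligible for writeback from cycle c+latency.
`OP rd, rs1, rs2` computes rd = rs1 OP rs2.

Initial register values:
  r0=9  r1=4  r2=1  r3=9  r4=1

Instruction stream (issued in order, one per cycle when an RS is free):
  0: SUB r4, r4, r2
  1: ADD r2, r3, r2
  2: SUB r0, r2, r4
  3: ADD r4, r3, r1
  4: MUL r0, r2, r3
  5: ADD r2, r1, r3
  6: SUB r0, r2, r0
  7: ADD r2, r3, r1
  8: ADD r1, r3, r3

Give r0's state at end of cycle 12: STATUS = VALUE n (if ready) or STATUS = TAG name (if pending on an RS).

cycle 1: issue SUB r4<-Add1 // r0:9,r1:4,r2:1,r3:9,r4:Add1
cycle 2: issue ADD r2<-Add2 // r0:9,r1:4,r2:Add2,r3:9,r4:Add1
cycle 3: stall // r0:9,r1:4,r2:Add2,r3:9,r4:Add1
cycle 4: CDB Add1=0; issue SUB r0<-Add1 // r0:Add1,r1:4,r2:Add2,r3:9,r4:0
cycle 5: CDB Add2=10; issue ADD r4<-Add2 // r0:Add1,r1:4,r2:10,r3:9,r4:Add2
cycle 6: issue MUL r0<-Mul1 // r0:Mul1,r1:4,r2:10,r3:9,r4:Add2
cycle 7: stall // r0:Mul1,r1:4,r2:10,r3:9,r4:Add2
cycle 8: CDB Add1=10; issue ADD r2<-Add1 // r0:Mul1,r1:4,r2:Add1,r3:9,r4:Add2
cycle 9: CDB Add2=13; issue SUB r0<-Add2 // r0:Add2,r1:4,r2:Add1,r3:9,r4:13
cycle 10: CDB Mul1=90; stall // r0:Add2,r1:4,r2:Add1,r3:9,r4:13
cycle 11: CDB Add1=13; issue ADD r2<-Add1 // r0:Add2,r1:4,r2:Add1,r3:9,r4:13
cycle 12: stall // r0:Add2,r1:4,r2:Add1,r3:9,r4:13

STATUS = TAG Add2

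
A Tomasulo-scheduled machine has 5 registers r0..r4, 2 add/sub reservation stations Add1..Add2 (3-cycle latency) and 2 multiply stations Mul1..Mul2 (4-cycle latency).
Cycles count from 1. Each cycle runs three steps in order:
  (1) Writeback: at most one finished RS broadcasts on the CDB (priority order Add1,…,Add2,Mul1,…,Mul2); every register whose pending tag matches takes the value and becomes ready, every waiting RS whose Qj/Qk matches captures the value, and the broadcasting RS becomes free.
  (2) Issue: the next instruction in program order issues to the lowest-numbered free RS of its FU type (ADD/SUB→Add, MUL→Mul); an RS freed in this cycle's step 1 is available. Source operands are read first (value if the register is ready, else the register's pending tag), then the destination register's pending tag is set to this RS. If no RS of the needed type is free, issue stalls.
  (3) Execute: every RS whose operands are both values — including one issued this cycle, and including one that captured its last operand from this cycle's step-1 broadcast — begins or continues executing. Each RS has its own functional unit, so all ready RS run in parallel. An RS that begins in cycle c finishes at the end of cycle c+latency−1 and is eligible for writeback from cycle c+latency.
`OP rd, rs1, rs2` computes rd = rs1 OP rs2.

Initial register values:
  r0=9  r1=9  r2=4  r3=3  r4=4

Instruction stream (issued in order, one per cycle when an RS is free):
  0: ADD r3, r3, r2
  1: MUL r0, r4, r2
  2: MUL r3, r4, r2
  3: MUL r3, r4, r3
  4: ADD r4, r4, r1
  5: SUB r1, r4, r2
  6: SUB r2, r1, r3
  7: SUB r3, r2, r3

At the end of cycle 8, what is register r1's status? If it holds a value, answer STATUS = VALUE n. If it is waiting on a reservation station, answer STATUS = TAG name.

cycle 1: issue ADD r3<-Add1 // r0:9,r1:9,r2:4,r3:Add1,r4:4
cycle 2: issue MUL r0<-Mul1 // r0:Mul1,r1:9,r2:4,r3:Add1,r4:4
cycle 3: issue MUL r3<-Mul2 // r0:Mul1,r1:9,r2:4,r3:Mul2,r4:4
cycle 4: CDB Add1=7; stall // r0:Mul1,r1:9,r2:4,r3:Mul2,r4:4
cycle 5: stall // r0:Mul1,r1:9,r2:4,r3:Mul2,r4:4
cycle 6: CDB Mul1=16; issue MUL r3<-Mul1 // r0:16,r1:9,r2:4,r3:Mul1,r4:4
cycle 7: CDB Mul2=16; issue ADD r4<-Add1 // r0:16,r1:9,r2:4,r3:Mul1,r4:Add1
cycle 8: issue SUB r1<-Add2 // r0:16,r1:Add2,r2:4,r3:Mul1,r4:Add1

STATUS = TAG Add2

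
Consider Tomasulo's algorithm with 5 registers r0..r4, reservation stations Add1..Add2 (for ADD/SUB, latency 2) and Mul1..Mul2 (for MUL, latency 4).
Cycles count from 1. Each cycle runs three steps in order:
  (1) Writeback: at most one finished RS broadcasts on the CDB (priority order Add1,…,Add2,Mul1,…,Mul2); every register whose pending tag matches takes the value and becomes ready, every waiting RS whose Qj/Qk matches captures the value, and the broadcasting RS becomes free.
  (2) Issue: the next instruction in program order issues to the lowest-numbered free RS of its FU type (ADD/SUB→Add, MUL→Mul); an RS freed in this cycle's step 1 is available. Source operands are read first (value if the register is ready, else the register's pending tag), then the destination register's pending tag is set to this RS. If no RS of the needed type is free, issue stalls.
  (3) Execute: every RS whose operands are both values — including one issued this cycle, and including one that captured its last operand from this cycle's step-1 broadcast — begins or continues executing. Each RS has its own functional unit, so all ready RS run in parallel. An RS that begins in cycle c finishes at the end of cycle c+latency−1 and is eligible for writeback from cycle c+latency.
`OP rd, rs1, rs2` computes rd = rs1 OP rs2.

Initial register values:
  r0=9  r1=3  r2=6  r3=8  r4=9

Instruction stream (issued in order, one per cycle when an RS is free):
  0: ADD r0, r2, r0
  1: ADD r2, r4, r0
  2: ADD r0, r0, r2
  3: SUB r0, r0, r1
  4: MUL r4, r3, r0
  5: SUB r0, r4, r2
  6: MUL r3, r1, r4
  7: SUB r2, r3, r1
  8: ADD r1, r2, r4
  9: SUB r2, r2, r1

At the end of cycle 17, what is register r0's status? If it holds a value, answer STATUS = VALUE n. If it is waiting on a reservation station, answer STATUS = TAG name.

STATUS = VALUE 264

  c1: issue ADD r0<-Add1  regs: r0:Add1,r1:3,r2:6,r3:8,r4:9
  c2: issue ADD r2<-Add2  regs: r0:Add1,r1:3,r2:Add2,r3:8,r4:9
  c3: CDB Add1=15; issue ADD r0<-Add1  regs: r0:Add1,r1:3,r2:Add2,r3:8,r4:9
  c4: stall  regs: r0:Add1,r1:3,r2:Add2,r3:8,r4:9
  c5: CDB Add2=24; issue SUB r0<-Add2  regs: r0:Add2,r1:3,r2:24,r3:8,r4:9
  c6: issue MUL r4<-Mul1  regs: r0:Add2,r1:3,r2:24,r3:8,r4:Mul1
  c7: CDB Add1=39; issue SUB r0<-Add1  regs: r0:Add1,r1:3,r2:24,r3:8,r4:Mul1
  c8: issue MUL r3<-Mul2  regs: r0:Add1,r1:3,r2:24,r3:Mul2,r4:Mul1
  c9: CDB Add2=36; issue SUB r2<-Add2  regs: r0:Add1,r1:3,r2:Add2,r3:Mul2,r4:Mul1
  c10: stall  regs: r0:Add1,r1:3,r2:Add2,r3:Mul2,r4:Mul1
  c11: stall  regs: r0:Add1,r1:3,r2:Add2,r3:Mul2,r4:Mul1
  c12: stall  regs: r0:Add1,r1:3,r2:Add2,r3:Mul2,r4:Mul1
  c13: CDB Mul1=288; stall  regs: r0:Add1,r1:3,r2:Add2,r3:Mul2,r4:288
  c14: stall  regs: r0:Add1,r1:3,r2:Add2,r3:Mul2,r4:288
  c15: CDB Add1=264; issue ADD r1<-Add1  regs: r0:264,r1:Add1,r2:Add2,r3:Mul2,r4:288
  c16: stall  regs: r0:264,r1:Add1,r2:Add2,r3:Mul2,r4:288
  c17: CDB Mul2=864; stall  regs: r0:264,r1:Add1,r2:Add2,r3:864,r4:288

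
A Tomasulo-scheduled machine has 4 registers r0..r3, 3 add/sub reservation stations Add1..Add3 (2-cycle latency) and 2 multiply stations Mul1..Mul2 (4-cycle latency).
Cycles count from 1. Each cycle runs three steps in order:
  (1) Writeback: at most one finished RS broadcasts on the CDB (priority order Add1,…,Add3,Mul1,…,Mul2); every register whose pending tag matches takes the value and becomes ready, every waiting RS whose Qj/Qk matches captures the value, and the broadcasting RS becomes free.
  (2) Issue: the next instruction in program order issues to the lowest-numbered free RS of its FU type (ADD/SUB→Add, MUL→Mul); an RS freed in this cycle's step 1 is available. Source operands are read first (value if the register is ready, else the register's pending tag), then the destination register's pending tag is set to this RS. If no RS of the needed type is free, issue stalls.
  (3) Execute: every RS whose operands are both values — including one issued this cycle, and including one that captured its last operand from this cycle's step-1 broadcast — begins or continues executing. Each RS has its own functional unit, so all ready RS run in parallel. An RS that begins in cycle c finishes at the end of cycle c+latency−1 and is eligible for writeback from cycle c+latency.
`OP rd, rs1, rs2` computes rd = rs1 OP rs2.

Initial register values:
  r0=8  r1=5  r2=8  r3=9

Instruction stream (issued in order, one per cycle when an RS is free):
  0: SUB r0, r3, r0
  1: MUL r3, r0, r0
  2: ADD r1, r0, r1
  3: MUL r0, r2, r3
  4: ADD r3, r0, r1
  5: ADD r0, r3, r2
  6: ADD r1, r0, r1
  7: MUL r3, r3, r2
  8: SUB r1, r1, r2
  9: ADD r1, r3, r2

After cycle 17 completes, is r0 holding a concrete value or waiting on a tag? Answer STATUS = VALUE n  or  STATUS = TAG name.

STATUS = VALUE 22

  c1: issue SUB r0<-Add1  regs: r0:Add1,r1:5,r2:8,r3:9
  c2: issue MUL r3<-Mul1  regs: r0:Add1,r1:5,r2:8,r3:Mul1
  c3: CDB Add1=1; issue ADD r1<-Add1  regs: r0:1,r1:Add1,r2:8,r3:Mul1
  c4: issue MUL r0<-Mul2  regs: r0:Mul2,r1:Add1,r2:8,r3:Mul1
  c5: CDB Add1=6; issue ADD r3<-Add1  regs: r0:Mul2,r1:6,r2:8,r3:Add1
  c6: issue ADD r0<-Add2  regs: r0:Add2,r1:6,r2:8,r3:Add1
  c7: CDB Mul1=1; issue ADD r1<-Add3  regs: r0:Add2,r1:Add3,r2:8,r3:Add1
  c8: issue MUL r3<-Mul1  regs: r0:Add2,r1:Add3,r2:8,r3:Mul1
  c9: stall  regs: r0:Add2,r1:Add3,r2:8,r3:Mul1
  c10: stall  regs: r0:Add2,r1:Add3,r2:8,r3:Mul1
  c11: CDB Mul2=8; stall  regs: r0:Add2,r1:Add3,r2:8,r3:Mul1
  c12: stall  regs: r0:Add2,r1:Add3,r2:8,r3:Mul1
  c13: CDB Add1=14; issue SUB r1<-Add1  regs: r0:Add2,r1:Add1,r2:8,r3:Mul1
  c14: stall  regs: r0:Add2,r1:Add1,r2:8,r3:Mul1
  c15: CDB Add2=22; issue ADD r1<-Add2  regs: r0:22,r1:Add2,r2:8,r3:Mul1
  c16: -  regs: r0:22,r1:Add2,r2:8,r3:Mul1
  c17: CDB Add3=28  regs: r0:22,r1:Add2,r2:8,r3:Mul1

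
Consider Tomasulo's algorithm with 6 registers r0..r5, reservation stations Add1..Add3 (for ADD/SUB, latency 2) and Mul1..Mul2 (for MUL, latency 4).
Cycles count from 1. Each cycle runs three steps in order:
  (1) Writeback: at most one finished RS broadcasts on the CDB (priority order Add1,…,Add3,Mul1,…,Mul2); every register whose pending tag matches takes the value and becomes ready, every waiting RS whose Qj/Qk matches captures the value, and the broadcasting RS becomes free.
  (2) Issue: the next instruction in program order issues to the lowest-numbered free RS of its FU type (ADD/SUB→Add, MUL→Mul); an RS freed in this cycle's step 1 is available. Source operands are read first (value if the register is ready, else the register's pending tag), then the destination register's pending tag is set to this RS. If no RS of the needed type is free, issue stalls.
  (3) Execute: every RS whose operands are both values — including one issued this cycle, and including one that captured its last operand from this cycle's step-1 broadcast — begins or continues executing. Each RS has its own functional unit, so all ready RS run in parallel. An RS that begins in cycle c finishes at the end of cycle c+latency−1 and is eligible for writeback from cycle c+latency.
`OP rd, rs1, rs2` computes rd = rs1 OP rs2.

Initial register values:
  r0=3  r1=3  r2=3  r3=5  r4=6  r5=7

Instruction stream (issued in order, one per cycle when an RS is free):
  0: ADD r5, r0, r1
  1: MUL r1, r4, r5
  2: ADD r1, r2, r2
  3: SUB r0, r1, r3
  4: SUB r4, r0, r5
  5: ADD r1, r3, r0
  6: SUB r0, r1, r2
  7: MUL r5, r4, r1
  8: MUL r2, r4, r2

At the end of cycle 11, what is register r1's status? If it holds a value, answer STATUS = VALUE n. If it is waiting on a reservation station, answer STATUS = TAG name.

cycle 1: issue ADD r5<-Add1 // r0:3,r1:3,r2:3,r3:5,r4:6,r5:Add1
cycle 2: issue MUL r1<-Mul1 // r0:3,r1:Mul1,r2:3,r3:5,r4:6,r5:Add1
cycle 3: CDB Add1=6; issue ADD r1<-Add1 // r0:3,r1:Add1,r2:3,r3:5,r4:6,r5:6
cycle 4: issue SUB r0<-Add2 // r0:Add2,r1:Add1,r2:3,r3:5,r4:6,r5:6
cycle 5: CDB Add1=6; issue SUB r4<-Add1 // r0:Add2,r1:6,r2:3,r3:5,r4:Add1,r5:6
cycle 6: issue ADD r1<-Add3 // r0:Add2,r1:Add3,r2:3,r3:5,r4:Add1,r5:6
cycle 7: CDB Add2=1; issue SUB r0<-Add2 // r0:Add2,r1:Add3,r2:3,r3:5,r4:Add1,r5:6
cycle 8: CDB Mul1=36; issue MUL r5<-Mul1 // r0:Add2,r1:Add3,r2:3,r3:5,r4:Add1,r5:Mul1
cycle 9: CDB Add1=-5; issue MUL r2<-Mul2 // r0:Add2,r1:Add3,r2:Mul2,r3:5,r4:-5,r5:Mul1
cycle 10: CDB Add3=6 // r0:Add2,r1:6,r2:Mul2,r3:5,r4:-5,r5:Mul1
cycle 11: - // r0:Add2,r1:6,r2:Mul2,r3:5,r4:-5,r5:Mul1

STATUS = VALUE 6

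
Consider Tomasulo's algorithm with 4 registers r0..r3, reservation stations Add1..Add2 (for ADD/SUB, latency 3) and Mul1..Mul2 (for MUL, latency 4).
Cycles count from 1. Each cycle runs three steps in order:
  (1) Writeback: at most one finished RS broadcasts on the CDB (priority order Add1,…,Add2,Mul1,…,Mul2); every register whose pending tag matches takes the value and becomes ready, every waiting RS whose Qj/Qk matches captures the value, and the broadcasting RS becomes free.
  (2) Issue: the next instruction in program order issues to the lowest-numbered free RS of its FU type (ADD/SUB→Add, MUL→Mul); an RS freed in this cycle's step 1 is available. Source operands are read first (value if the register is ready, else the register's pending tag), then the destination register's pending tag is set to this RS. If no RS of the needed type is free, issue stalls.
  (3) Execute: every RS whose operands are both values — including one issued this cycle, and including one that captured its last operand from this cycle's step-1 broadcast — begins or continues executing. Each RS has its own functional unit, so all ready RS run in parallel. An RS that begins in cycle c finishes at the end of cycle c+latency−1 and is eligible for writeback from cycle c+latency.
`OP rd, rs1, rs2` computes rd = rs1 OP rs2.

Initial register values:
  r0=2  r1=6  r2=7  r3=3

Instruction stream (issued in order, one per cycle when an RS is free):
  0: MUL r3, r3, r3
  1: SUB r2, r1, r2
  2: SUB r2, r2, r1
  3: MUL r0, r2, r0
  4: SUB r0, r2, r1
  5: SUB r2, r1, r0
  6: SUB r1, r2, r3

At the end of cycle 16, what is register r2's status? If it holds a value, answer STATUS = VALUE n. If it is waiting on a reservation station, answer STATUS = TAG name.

cycle 1: issue MUL r3<-Mul1 // r0:2,r1:6,r2:7,r3:Mul1
cycle 2: issue SUB r2<-Add1 // r0:2,r1:6,r2:Add1,r3:Mul1
cycle 3: issue SUB r2<-Add2 // r0:2,r1:6,r2:Add2,r3:Mul1
cycle 4: issue MUL r0<-Mul2 // r0:Mul2,r1:6,r2:Add2,r3:Mul1
cycle 5: CDB Add1=-1; issue SUB r0<-Add1 // r0:Add1,r1:6,r2:Add2,r3:Mul1
cycle 6: CDB Mul1=9; stall // r0:Add1,r1:6,r2:Add2,r3:9
cycle 7: stall // r0:Add1,r1:6,r2:Add2,r3:9
cycle 8: CDB Add2=-7; issue SUB r2<-Add2 // r0:Add1,r1:6,r2:Add2,r3:9
cycle 9: stall // r0:Add1,r1:6,r2:Add2,r3:9
cycle 10: stall // r0:Add1,r1:6,r2:Add2,r3:9
cycle 11: CDB Add1=-13; issue SUB r1<-Add1 // r0:-13,r1:Add1,r2:Add2,r3:9
cycle 12: CDB Mul2=-14 // r0:-13,r1:Add1,r2:Add2,r3:9
cycle 13: - // r0:-13,r1:Add1,r2:Add2,r3:9
cycle 14: CDB Add2=19 // r0:-13,r1:Add1,r2:19,r3:9
cycle 15: - // r0:-13,r1:Add1,r2:19,r3:9
cycle 16: - // r0:-13,r1:Add1,r2:19,r3:9

STATUS = VALUE 19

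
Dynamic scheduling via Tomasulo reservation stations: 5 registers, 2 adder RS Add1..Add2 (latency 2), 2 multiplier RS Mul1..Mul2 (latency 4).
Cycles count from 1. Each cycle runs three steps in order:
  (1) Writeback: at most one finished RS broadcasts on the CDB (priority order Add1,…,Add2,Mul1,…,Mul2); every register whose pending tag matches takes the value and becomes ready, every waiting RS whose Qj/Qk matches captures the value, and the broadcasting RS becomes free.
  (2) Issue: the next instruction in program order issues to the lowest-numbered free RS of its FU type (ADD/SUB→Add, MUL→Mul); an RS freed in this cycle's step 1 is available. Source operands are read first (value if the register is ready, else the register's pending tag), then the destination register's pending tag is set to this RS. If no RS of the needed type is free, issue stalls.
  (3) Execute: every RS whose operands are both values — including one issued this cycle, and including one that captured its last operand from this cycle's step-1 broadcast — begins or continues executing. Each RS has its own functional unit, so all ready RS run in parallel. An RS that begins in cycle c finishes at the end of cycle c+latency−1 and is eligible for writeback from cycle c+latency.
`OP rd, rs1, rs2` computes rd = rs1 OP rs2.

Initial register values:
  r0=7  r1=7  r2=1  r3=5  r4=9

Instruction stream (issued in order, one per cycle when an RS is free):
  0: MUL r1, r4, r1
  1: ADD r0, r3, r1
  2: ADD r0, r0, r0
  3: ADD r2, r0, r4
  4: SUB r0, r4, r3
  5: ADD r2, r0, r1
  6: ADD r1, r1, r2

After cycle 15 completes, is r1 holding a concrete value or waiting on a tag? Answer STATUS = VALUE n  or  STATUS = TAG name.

STATUS = TAG Add2

cycle 1: issue MUL r1<-Mul1 // r0:7,r1:Mul1,r2:1,r3:5,r4:9
cycle 2: issue ADD r0<-Add1 // r0:Add1,r1:Mul1,r2:1,r3:5,r4:9
cycle 3: issue ADD r0<-Add2 // r0:Add2,r1:Mul1,r2:1,r3:5,r4:9
cycle 4: stall // r0:Add2,r1:Mul1,r2:1,r3:5,r4:9
cycle 5: CDB Mul1=63; stall // r0:Add2,r1:63,r2:1,r3:5,r4:9
cycle 6: stall // r0:Add2,r1:63,r2:1,r3:5,r4:9
cycle 7: CDB Add1=68; issue ADD r2<-Add1 // r0:Add2,r1:63,r2:Add1,r3:5,r4:9
cycle 8: stall // r0:Add2,r1:63,r2:Add1,r3:5,r4:9
cycle 9: CDB Add2=136; issue SUB r0<-Add2 // r0:Add2,r1:63,r2:Add1,r3:5,r4:9
cycle 10: stall // r0:Add2,r1:63,r2:Add1,r3:5,r4:9
cycle 11: CDB Add1=145; issue ADD r2<-Add1 // r0:Add2,r1:63,r2:Add1,r3:5,r4:9
cycle 12: CDB Add2=4; issue ADD r1<-Add2 // r0:4,r1:Add2,r2:Add1,r3:5,r4:9
cycle 13: - // r0:4,r1:Add2,r2:Add1,r3:5,r4:9
cycle 14: CDB Add1=67 // r0:4,r1:Add2,r2:67,r3:5,r4:9
cycle 15: - // r0:4,r1:Add2,r2:67,r3:5,r4:9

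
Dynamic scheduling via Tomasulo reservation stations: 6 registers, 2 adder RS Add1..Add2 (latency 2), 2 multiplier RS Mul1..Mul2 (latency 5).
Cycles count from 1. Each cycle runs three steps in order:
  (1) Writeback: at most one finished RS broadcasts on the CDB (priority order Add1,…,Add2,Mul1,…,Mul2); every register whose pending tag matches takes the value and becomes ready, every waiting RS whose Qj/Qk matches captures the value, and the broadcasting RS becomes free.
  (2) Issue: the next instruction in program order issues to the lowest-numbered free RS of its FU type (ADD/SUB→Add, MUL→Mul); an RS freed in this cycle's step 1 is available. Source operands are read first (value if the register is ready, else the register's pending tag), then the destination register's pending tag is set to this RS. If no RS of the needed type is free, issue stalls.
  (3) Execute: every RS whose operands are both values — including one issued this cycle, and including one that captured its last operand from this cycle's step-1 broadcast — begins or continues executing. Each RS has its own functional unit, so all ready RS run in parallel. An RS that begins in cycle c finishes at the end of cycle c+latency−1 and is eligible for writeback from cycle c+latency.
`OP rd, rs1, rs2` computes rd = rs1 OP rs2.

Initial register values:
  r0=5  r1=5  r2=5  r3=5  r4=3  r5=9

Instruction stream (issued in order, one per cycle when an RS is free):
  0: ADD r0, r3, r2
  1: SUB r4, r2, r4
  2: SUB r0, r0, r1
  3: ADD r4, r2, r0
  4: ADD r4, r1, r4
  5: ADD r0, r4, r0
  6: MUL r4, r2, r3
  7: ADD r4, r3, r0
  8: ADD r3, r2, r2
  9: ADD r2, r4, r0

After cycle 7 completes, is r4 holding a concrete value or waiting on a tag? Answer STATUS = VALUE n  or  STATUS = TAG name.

STATUS = TAG Add1

cycle 1: issue ADD r0<-Add1 // r0:Add1,r1:5,r2:5,r3:5,r4:3,r5:9
cycle 2: issue SUB r4<-Add2 // r0:Add1,r1:5,r2:5,r3:5,r4:Add2,r5:9
cycle 3: CDB Add1=10; issue SUB r0<-Add1 // r0:Add1,r1:5,r2:5,r3:5,r4:Add2,r5:9
cycle 4: CDB Add2=2; issue ADD r4<-Add2 // r0:Add1,r1:5,r2:5,r3:5,r4:Add2,r5:9
cycle 5: CDB Add1=5; issue ADD r4<-Add1 // r0:5,r1:5,r2:5,r3:5,r4:Add1,r5:9
cycle 6: stall // r0:5,r1:5,r2:5,r3:5,r4:Add1,r5:9
cycle 7: CDB Add2=10; issue ADD r0<-Add2 // r0:Add2,r1:5,r2:5,r3:5,r4:Add1,r5:9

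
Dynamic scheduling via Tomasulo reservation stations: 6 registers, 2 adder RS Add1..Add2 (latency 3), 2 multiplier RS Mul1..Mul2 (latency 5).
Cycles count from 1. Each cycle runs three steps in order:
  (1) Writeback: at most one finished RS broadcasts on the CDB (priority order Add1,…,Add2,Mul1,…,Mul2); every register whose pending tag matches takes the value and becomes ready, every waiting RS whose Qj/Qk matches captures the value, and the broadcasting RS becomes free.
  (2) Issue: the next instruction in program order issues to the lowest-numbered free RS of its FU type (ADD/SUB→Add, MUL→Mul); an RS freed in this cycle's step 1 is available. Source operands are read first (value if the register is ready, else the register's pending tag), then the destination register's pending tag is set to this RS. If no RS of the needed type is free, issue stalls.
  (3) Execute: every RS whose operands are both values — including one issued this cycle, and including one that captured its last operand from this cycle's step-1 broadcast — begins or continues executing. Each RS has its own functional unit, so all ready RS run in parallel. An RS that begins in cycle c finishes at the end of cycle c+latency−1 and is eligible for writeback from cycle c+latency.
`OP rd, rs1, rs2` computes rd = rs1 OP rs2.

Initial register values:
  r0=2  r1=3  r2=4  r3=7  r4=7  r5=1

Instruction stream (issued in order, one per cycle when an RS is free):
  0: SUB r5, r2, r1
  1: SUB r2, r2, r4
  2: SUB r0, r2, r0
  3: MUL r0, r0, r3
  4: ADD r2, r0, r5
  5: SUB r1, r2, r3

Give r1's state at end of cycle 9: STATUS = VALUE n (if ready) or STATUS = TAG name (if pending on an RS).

  c1: issue SUB r5<-Add1  regs: r0:2,r1:3,r2:4,r3:7,r4:7,r5:Add1
  c2: issue SUB r2<-Add2  regs: r0:2,r1:3,r2:Add2,r3:7,r4:7,r5:Add1
  c3: stall  regs: r0:2,r1:3,r2:Add2,r3:7,r4:7,r5:Add1
  c4: CDB Add1=1; issue SUB r0<-Add1  regs: r0:Add1,r1:3,r2:Add2,r3:7,r4:7,r5:1
  c5: CDB Add2=-3; issue MUL r0<-Mul1  regs: r0:Mul1,r1:3,r2:-3,r3:7,r4:7,r5:1
  c6: issue ADD r2<-Add2  regs: r0:Mul1,r1:3,r2:Add2,r3:7,r4:7,r5:1
  c7: stall  regs: r0:Mul1,r1:3,r2:Add2,r3:7,r4:7,r5:1
  c8: CDB Add1=-5; issue SUB r1<-Add1  regs: r0:Mul1,r1:Add1,r2:Add2,r3:7,r4:7,r5:1
  c9: -  regs: r0:Mul1,r1:Add1,r2:Add2,r3:7,r4:7,r5:1

STATUS = TAG Add1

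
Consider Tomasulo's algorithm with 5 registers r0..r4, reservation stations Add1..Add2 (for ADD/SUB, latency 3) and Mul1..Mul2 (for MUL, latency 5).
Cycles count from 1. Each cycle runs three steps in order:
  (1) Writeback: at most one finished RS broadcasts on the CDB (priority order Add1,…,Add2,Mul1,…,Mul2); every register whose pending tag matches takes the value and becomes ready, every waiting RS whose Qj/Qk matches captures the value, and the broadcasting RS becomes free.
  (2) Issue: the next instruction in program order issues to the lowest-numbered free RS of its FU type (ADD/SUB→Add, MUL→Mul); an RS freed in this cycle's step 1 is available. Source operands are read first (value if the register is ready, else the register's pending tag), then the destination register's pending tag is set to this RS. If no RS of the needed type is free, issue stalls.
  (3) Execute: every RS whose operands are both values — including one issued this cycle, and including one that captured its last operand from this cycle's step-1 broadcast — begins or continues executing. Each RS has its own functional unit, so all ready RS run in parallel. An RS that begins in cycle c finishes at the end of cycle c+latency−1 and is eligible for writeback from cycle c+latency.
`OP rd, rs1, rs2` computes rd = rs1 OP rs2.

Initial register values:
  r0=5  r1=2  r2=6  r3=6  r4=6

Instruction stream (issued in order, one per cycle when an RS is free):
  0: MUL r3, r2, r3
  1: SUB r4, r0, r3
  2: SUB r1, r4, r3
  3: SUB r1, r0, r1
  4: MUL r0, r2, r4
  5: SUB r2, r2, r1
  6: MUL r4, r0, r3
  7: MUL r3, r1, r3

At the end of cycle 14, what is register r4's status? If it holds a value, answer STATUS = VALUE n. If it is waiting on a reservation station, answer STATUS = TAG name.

STATUS = TAG Mul2

  c1: issue MUL r3<-Mul1  regs: r0:5,r1:2,r2:6,r3:Mul1,r4:6
  c2: issue SUB r4<-Add1  regs: r0:5,r1:2,r2:6,r3:Mul1,r4:Add1
  c3: issue SUB r1<-Add2  regs: r0:5,r1:Add2,r2:6,r3:Mul1,r4:Add1
  c4: stall  regs: r0:5,r1:Add2,r2:6,r3:Mul1,r4:Add1
  c5: stall  regs: r0:5,r1:Add2,r2:6,r3:Mul1,r4:Add1
  c6: CDB Mul1=36; stall  regs: r0:5,r1:Add2,r2:6,r3:36,r4:Add1
  c7: stall  regs: r0:5,r1:Add2,r2:6,r3:36,r4:Add1
  c8: stall  regs: r0:5,r1:Add2,r2:6,r3:36,r4:Add1
  c9: CDB Add1=-31; issue SUB r1<-Add1  regs: r0:5,r1:Add1,r2:6,r3:36,r4:-31
  c10: issue MUL r0<-Mul1  regs: r0:Mul1,r1:Add1,r2:6,r3:36,r4:-31
  c11: stall  regs: r0:Mul1,r1:Add1,r2:6,r3:36,r4:-31
  c12: CDB Add2=-67; issue SUB r2<-Add2  regs: r0:Mul1,r1:Add1,r2:Add2,r3:36,r4:-31
  c13: issue MUL r4<-Mul2  regs: r0:Mul1,r1:Add1,r2:Add2,r3:36,r4:Mul2
  c14: stall  regs: r0:Mul1,r1:Add1,r2:Add2,r3:36,r4:Mul2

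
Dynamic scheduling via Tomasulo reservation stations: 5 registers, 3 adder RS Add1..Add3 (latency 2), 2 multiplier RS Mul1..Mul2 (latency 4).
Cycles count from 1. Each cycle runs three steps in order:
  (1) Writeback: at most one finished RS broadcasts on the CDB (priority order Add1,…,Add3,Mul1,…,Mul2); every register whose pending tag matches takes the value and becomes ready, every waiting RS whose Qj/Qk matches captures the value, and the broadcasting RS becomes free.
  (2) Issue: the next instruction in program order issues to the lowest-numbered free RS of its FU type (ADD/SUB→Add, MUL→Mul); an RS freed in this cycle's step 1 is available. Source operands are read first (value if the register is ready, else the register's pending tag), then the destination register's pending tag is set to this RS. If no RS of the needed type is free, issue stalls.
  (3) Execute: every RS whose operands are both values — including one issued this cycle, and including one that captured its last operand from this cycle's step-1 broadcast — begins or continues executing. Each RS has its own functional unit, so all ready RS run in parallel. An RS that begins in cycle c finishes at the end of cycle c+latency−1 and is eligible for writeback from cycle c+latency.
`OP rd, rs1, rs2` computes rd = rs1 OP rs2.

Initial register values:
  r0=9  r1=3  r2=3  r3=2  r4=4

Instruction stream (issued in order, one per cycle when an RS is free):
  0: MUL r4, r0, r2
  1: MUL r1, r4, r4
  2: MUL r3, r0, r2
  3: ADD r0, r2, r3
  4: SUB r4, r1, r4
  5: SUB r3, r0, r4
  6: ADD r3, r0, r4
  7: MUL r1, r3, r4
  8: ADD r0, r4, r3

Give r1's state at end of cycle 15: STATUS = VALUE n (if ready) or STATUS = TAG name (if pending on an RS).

STATUS = TAG Mul1

cycle 1: issue MUL r4<-Mul1 // r0:9,r1:3,r2:3,r3:2,r4:Mul1
cycle 2: issue MUL r1<-Mul2 // r0:9,r1:Mul2,r2:3,r3:2,r4:Mul1
cycle 3: stall // r0:9,r1:Mul2,r2:3,r3:2,r4:Mul1
cycle 4: stall // r0:9,r1:Mul2,r2:3,r3:2,r4:Mul1
cycle 5: CDB Mul1=27; issue MUL r3<-Mul1 // r0:9,r1:Mul2,r2:3,r3:Mul1,r4:27
cycle 6: issue ADD r0<-Add1 // r0:Add1,r1:Mul2,r2:3,r3:Mul1,r4:27
cycle 7: issue SUB r4<-Add2 // r0:Add1,r1:Mul2,r2:3,r3:Mul1,r4:Add2
cycle 8: issue SUB r3<-Add3 // r0:Add1,r1:Mul2,r2:3,r3:Add3,r4:Add2
cycle 9: CDB Mul1=27; stall // r0:Add1,r1:Mul2,r2:3,r3:Add3,r4:Add2
cycle 10: CDB Mul2=729; stall // r0:Add1,r1:729,r2:3,r3:Add3,r4:Add2
cycle 11: CDB Add1=30; issue ADD r3<-Add1 // r0:30,r1:729,r2:3,r3:Add1,r4:Add2
cycle 12: CDB Add2=702; issue MUL r1<-Mul1 // r0:30,r1:Mul1,r2:3,r3:Add1,r4:702
cycle 13: issue ADD r0<-Add2 // r0:Add2,r1:Mul1,r2:3,r3:Add1,r4:702
cycle 14: CDB Add1=732 // r0:Add2,r1:Mul1,r2:3,r3:732,r4:702
cycle 15: CDB Add3=-672 // r0:Add2,r1:Mul1,r2:3,r3:732,r4:702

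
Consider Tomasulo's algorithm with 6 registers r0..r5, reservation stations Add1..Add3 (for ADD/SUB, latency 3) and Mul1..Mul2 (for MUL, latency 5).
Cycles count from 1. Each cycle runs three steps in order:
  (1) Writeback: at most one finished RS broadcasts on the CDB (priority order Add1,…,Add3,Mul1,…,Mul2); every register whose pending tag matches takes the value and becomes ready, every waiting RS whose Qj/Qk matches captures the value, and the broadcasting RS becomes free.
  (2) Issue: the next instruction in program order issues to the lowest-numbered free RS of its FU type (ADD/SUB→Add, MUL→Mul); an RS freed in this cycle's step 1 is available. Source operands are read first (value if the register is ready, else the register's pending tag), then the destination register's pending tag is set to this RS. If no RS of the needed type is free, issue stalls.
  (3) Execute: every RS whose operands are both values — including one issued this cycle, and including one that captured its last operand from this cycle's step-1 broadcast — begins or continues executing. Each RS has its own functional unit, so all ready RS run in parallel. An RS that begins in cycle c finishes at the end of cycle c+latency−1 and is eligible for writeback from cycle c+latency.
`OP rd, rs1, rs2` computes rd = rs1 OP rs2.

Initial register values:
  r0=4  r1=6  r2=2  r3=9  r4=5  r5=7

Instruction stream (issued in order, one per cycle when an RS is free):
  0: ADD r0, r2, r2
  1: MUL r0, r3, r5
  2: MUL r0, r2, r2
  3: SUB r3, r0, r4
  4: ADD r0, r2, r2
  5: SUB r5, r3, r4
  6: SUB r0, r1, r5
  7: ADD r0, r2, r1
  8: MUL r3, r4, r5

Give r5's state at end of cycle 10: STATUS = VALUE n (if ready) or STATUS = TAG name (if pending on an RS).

c1: issue ADD r0<-Add1 | r0:Add1,r1:6,r2:2,r3:9,r4:5,r5:7
c2: issue MUL r0<-Mul1 | r0:Mul1,r1:6,r2:2,r3:9,r4:5,r5:7
c3: issue MUL r0<-Mul2 | r0:Mul2,r1:6,r2:2,r3:9,r4:5,r5:7
c4: CDB Add1=4; issue SUB r3<-Add1 | r0:Mul2,r1:6,r2:2,r3:Add1,r4:5,r5:7
c5: issue ADD r0<-Add2 | r0:Add2,r1:6,r2:2,r3:Add1,r4:5,r5:7
c6: issue SUB r5<-Add3 | r0:Add2,r1:6,r2:2,r3:Add1,r4:5,r5:Add3
c7: CDB Mul1=63; stall | r0:Add2,r1:6,r2:2,r3:Add1,r4:5,r5:Add3
c8: CDB Add2=4; issue SUB r0<-Add2 | r0:Add2,r1:6,r2:2,r3:Add1,r4:5,r5:Add3
c9: CDB Mul2=4; stall | r0:Add2,r1:6,r2:2,r3:Add1,r4:5,r5:Add3
c10: stall | r0:Add2,r1:6,r2:2,r3:Add1,r4:5,r5:Add3

STATUS = TAG Add3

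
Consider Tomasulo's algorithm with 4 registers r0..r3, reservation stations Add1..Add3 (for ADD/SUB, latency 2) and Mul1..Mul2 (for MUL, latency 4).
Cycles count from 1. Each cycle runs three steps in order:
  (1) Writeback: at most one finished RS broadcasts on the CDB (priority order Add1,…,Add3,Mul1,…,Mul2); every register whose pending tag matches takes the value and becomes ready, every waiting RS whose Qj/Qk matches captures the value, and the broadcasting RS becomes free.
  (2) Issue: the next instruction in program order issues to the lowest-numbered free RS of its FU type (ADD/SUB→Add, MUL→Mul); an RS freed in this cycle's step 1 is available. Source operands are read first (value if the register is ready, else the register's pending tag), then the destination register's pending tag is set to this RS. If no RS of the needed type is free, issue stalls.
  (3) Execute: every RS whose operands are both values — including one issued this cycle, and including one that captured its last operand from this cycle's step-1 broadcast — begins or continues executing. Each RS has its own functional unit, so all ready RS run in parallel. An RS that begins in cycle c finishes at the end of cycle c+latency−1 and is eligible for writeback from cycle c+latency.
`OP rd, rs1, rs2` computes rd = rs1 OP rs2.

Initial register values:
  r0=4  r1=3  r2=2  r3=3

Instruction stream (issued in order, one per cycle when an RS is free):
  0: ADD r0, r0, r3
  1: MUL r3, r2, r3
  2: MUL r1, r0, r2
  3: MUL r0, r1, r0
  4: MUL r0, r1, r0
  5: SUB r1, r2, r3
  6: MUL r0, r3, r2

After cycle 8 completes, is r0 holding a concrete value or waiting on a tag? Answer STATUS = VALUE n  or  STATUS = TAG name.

STATUS = TAG Mul2

  c1: issue ADD r0<-Add1  regs: r0:Add1,r1:3,r2:2,r3:3
  c2: issue MUL r3<-Mul1  regs: r0:Add1,r1:3,r2:2,r3:Mul1
  c3: CDB Add1=7; issue MUL r1<-Mul2  regs: r0:7,r1:Mul2,r2:2,r3:Mul1
  c4: stall  regs: r0:7,r1:Mul2,r2:2,r3:Mul1
  c5: stall  regs: r0:7,r1:Mul2,r2:2,r3:Mul1
  c6: CDB Mul1=6; issue MUL r0<-Mul1  regs: r0:Mul1,r1:Mul2,r2:2,r3:6
  c7: CDB Mul2=14; issue MUL r0<-Mul2  regs: r0:Mul2,r1:14,r2:2,r3:6
  c8: issue SUB r1<-Add1  regs: r0:Mul2,r1:Add1,r2:2,r3:6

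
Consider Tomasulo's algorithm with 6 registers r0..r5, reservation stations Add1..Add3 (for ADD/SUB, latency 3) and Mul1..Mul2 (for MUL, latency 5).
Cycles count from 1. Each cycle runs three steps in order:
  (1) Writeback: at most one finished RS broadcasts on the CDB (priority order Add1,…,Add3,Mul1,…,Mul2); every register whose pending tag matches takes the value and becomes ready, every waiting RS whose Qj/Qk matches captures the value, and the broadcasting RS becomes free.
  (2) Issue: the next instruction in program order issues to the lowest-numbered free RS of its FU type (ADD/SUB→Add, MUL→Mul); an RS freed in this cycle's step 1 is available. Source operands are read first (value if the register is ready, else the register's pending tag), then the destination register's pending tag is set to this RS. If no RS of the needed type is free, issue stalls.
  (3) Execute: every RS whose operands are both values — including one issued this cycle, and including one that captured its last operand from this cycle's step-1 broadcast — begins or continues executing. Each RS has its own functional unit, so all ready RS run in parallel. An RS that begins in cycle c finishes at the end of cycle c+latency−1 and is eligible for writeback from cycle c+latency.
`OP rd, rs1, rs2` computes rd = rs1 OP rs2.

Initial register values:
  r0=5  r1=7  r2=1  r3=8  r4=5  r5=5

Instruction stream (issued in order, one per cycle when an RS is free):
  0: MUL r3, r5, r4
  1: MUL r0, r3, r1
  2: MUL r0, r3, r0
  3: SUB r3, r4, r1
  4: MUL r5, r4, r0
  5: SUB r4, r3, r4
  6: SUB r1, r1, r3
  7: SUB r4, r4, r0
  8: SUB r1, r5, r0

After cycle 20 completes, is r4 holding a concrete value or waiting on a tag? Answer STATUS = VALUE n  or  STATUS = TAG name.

STATUS = VALUE -4382

c1: issue MUL r3<-Mul1 | r0:5,r1:7,r2:1,r3:Mul1,r4:5,r5:5
c2: issue MUL r0<-Mul2 | r0:Mul2,r1:7,r2:1,r3:Mul1,r4:5,r5:5
c3: stall | r0:Mul2,r1:7,r2:1,r3:Mul1,r4:5,r5:5
c4: stall | r0:Mul2,r1:7,r2:1,r3:Mul1,r4:5,r5:5
c5: stall | r0:Mul2,r1:7,r2:1,r3:Mul1,r4:5,r5:5
c6: CDB Mul1=25; issue MUL r0<-Mul1 | r0:Mul1,r1:7,r2:1,r3:25,r4:5,r5:5
c7: issue SUB r3<-Add1 | r0:Mul1,r1:7,r2:1,r3:Add1,r4:5,r5:5
c8: stall | r0:Mul1,r1:7,r2:1,r3:Add1,r4:5,r5:5
c9: stall | r0:Mul1,r1:7,r2:1,r3:Add1,r4:5,r5:5
c10: CDB Add1=-2; stall | r0:Mul1,r1:7,r2:1,r3:-2,r4:5,r5:5
c11: CDB Mul2=175; issue MUL r5<-Mul2 | r0:Mul1,r1:7,r2:1,r3:-2,r4:5,r5:Mul2
c12: issue SUB r4<-Add1 | r0:Mul1,r1:7,r2:1,r3:-2,r4:Add1,r5:Mul2
c13: issue SUB r1<-Add2 | r0:Mul1,r1:Add2,r2:1,r3:-2,r4:Add1,r5:Mul2
c14: issue SUB r4<-Add3 | r0:Mul1,r1:Add2,r2:1,r3:-2,r4:Add3,r5:Mul2
c15: CDB Add1=-7; issue SUB r1<-Add1 | r0:Mul1,r1:Add1,r2:1,r3:-2,r4:Add3,r5:Mul2
c16: CDB Add2=9 | r0:Mul1,r1:Add1,r2:1,r3:-2,r4:Add3,r5:Mul2
c17: CDB Mul1=4375 | r0:4375,r1:Add1,r2:1,r3:-2,r4:Add3,r5:Mul2
c18: - | r0:4375,r1:Add1,r2:1,r3:-2,r4:Add3,r5:Mul2
c19: - | r0:4375,r1:Add1,r2:1,r3:-2,r4:Add3,r5:Mul2
c20: CDB Add3=-4382 | r0:4375,r1:Add1,r2:1,r3:-2,r4:-4382,r5:Mul2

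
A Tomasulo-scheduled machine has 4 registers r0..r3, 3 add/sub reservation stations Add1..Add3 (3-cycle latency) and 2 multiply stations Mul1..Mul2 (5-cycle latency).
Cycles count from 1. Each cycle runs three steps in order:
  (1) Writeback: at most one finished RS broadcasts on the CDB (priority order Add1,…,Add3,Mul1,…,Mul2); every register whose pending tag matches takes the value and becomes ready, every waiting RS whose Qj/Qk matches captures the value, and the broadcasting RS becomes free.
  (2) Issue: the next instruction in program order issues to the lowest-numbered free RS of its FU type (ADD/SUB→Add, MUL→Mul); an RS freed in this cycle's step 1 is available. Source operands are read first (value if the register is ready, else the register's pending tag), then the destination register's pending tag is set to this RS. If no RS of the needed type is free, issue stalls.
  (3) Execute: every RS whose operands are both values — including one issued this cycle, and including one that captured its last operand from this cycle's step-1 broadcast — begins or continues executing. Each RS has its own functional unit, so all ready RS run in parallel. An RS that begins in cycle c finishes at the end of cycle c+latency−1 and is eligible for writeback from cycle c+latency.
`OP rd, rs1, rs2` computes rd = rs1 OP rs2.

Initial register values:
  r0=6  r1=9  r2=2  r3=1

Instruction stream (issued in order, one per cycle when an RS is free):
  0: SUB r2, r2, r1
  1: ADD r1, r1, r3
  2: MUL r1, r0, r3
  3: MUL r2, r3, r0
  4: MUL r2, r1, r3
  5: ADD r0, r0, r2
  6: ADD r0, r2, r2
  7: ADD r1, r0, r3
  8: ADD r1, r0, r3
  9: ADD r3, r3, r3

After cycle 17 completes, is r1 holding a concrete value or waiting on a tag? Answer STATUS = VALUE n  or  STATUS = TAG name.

cycle 1: issue SUB r2<-Add1 // r0:6,r1:9,r2:Add1,r3:1
cycle 2: issue ADD r1<-Add2 // r0:6,r1:Add2,r2:Add1,r3:1
cycle 3: issue MUL r1<-Mul1 // r0:6,r1:Mul1,r2:Add1,r3:1
cycle 4: CDB Add1=-7; issue MUL r2<-Mul2 // r0:6,r1:Mul1,r2:Mul2,r3:1
cycle 5: CDB Add2=10; stall // r0:6,r1:Mul1,r2:Mul2,r3:1
cycle 6: stall // r0:6,r1:Mul1,r2:Mul2,r3:1
cycle 7: stall // r0:6,r1:Mul1,r2:Mul2,r3:1
cycle 8: CDB Mul1=6; issue MUL r2<-Mul1 // r0:6,r1:6,r2:Mul1,r3:1
cycle 9: CDB Mul2=6; issue ADD r0<-Add1 // r0:Add1,r1:6,r2:Mul1,r3:1
cycle 10: issue ADD r0<-Add2 // r0:Add2,r1:6,r2:Mul1,r3:1
cycle 11: issue ADD r1<-Add3 // r0:Add2,r1:Add3,r2:Mul1,r3:1
cycle 12: stall // r0:Add2,r1:Add3,r2:Mul1,r3:1
cycle 13: CDB Mul1=6; stall // r0:Add2,r1:Add3,r2:6,r3:1
cycle 14: stall // r0:Add2,r1:Add3,r2:6,r3:1
cycle 15: stall // r0:Add2,r1:Add3,r2:6,r3:1
cycle 16: CDB Add1=12; issue ADD r1<-Add1 // r0:Add2,r1:Add1,r2:6,r3:1
cycle 17: CDB Add2=12; issue ADD r3<-Add2 // r0:12,r1:Add1,r2:6,r3:Add2

STATUS = TAG Add1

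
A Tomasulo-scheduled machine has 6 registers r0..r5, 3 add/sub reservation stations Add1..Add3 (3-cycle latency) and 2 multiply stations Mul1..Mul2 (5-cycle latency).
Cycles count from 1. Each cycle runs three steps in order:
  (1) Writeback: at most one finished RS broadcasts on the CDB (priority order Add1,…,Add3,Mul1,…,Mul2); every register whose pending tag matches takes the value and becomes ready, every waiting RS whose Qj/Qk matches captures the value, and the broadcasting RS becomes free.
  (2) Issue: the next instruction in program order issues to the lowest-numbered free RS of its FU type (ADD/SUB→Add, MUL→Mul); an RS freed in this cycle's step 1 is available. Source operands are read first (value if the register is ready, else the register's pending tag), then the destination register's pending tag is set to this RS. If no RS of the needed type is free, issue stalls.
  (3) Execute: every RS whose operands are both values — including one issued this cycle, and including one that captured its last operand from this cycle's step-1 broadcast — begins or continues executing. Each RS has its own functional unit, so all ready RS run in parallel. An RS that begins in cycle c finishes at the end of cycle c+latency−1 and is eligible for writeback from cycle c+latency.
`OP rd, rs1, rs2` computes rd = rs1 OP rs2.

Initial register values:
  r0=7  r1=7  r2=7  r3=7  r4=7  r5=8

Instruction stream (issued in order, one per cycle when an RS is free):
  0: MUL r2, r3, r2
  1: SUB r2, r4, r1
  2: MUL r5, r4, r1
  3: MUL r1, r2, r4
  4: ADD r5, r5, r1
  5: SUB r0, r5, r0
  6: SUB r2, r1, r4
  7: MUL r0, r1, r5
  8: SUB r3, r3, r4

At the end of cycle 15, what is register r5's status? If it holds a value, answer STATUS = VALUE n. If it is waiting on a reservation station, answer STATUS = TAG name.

STATUS = VALUE 49

c1: issue MUL r2<-Mul1 | r0:7,r1:7,r2:Mul1,r3:7,r4:7,r5:8
c2: issue SUB r2<-Add1 | r0:7,r1:7,r2:Add1,r3:7,r4:7,r5:8
c3: issue MUL r5<-Mul2 | r0:7,r1:7,r2:Add1,r3:7,r4:7,r5:Mul2
c4: stall | r0:7,r1:7,r2:Add1,r3:7,r4:7,r5:Mul2
c5: CDB Add1=0; stall | r0:7,r1:7,r2:0,r3:7,r4:7,r5:Mul2
c6: CDB Mul1=49; issue MUL r1<-Mul1 | r0:7,r1:Mul1,r2:0,r3:7,r4:7,r5:Mul2
c7: issue ADD r5<-Add1 | r0:7,r1:Mul1,r2:0,r3:7,r4:7,r5:Add1
c8: CDB Mul2=49; issue SUB r0<-Add2 | r0:Add2,r1:Mul1,r2:0,r3:7,r4:7,r5:Add1
c9: issue SUB r2<-Add3 | r0:Add2,r1:Mul1,r2:Add3,r3:7,r4:7,r5:Add1
c10: issue MUL r0<-Mul2 | r0:Mul2,r1:Mul1,r2:Add3,r3:7,r4:7,r5:Add1
c11: CDB Mul1=0; stall | r0:Mul2,r1:0,r2:Add3,r3:7,r4:7,r5:Add1
c12: stall | r0:Mul2,r1:0,r2:Add3,r3:7,r4:7,r5:Add1
c13: stall | r0:Mul2,r1:0,r2:Add3,r3:7,r4:7,r5:Add1
c14: CDB Add1=49; issue SUB r3<-Add1 | r0:Mul2,r1:0,r2:Add3,r3:Add1,r4:7,r5:49
c15: CDB Add3=-7 | r0:Mul2,r1:0,r2:-7,r3:Add1,r4:7,r5:49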